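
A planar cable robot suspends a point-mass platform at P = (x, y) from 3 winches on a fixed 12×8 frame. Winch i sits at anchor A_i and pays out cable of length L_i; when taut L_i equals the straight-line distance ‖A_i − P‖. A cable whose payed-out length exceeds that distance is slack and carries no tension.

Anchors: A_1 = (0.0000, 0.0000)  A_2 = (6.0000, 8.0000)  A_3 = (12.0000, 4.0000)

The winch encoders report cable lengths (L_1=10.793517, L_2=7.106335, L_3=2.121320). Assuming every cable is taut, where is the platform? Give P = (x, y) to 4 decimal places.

(10.5000, 2.5000)

circle eqns → linear via eq_j − eq_1; set q_j = A_j·A_j − L_j²
q_1 = 0.0000+0.0000−116.5000 = -116.5000
-12.0000·x − 16.0000·y = q_1−q_2 = -166.0000
-24.0000·x − 8.0000·y = q_1−q_3 = -272.0000
solve first two rows → x=10.5000, y=2.5000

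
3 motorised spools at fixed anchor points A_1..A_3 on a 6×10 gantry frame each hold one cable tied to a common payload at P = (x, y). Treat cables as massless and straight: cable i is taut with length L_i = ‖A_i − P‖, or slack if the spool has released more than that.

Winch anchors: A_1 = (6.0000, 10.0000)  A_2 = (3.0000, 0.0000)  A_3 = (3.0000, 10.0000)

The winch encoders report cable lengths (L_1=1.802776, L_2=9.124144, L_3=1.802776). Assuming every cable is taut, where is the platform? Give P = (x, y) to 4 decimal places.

(4.5000, 9.0000)

each cable: (A_i−P)·(A_i−P) = L_i²; let c_i = ‖A_i‖²−L_i²
c_1 = 36.0000+100.0000−3.2500 = 132.7500
row 1: 6.0000x + 20.0000y = 207.0000  (c_2=-74.2500)
row 2: 6.0000x + 0.0000y = 27.0000  (c_3=105.7500)
Cramer on rows 1–2 → x = 4.5000, y = 9.0000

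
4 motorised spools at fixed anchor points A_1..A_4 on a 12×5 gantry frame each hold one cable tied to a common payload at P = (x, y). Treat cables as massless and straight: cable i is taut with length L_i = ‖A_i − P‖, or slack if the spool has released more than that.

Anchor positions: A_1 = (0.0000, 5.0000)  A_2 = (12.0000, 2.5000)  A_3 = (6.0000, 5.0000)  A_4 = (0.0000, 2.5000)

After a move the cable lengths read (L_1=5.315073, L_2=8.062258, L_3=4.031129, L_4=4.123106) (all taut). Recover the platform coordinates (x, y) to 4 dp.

(4.0000, 1.5000)

expand ‖A_i−P‖²=L_i² and subtract eq 1 (c_i ≔ ‖A_i‖²−L_i²)
c_1 = 0.0000+25.0000−28.2500 = -3.2500
eq1−eq2 → [-24.0000  5.0000]·P = -88.5000
eq1−eq3 → [-12.0000  0.0000]·P = -48.0000
eq1−eq4 → [0.0000  5.0000]·P = 7.5000
2×2 solve → P = (4.0000, 1.5000)
check cable 4: ‖A_4−P‖² = 17.0000 ≈ L_4² = 17.0000 ✓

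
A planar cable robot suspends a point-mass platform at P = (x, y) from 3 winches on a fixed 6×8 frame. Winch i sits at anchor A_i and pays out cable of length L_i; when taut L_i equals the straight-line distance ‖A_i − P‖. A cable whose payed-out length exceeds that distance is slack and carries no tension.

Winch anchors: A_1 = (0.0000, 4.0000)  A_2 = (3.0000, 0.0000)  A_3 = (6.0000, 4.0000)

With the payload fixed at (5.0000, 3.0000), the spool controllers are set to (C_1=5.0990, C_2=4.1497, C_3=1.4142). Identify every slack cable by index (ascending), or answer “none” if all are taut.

cable 1: L_1 = ‖A_1−P‖ = 5.0990;  C_1 = 5.0990 → taut
cable 2: L_2 = ‖A_2−P‖ = 3.6056;  C_2 = 4.1497 → slack
cable 3: L_3 = ‖A_3−P‖ = 1.4142;  C_3 = 1.4142 → taut

2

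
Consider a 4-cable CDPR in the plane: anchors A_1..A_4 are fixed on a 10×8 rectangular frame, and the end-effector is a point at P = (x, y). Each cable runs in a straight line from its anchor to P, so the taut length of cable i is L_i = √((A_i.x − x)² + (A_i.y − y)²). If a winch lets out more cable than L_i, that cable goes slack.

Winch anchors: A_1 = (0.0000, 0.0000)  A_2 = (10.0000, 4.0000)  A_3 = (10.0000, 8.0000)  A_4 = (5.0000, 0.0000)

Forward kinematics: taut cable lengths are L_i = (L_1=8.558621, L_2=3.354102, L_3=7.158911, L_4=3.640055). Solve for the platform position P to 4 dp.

circle eqns → linear via eq_j − eq_1; set q_j = A_j·A_j − L_j²
q_1 = 0.0000+0.0000−73.2500 = -73.2500
-20.0000·x − 8.0000·y = q_1−q_2 = -178.0000
-20.0000·x − 16.0000·y = q_1−q_3 = -186.0000
-10.0000·x + 0.0000·y = q_1−q_4 = -85.0000
solve first two rows → x=8.5000, y=1.0000
check cable 4: ‖A_4−P‖² = 13.2500 ≈ L_4² = 13.2500 ✓

(8.5000, 1.0000)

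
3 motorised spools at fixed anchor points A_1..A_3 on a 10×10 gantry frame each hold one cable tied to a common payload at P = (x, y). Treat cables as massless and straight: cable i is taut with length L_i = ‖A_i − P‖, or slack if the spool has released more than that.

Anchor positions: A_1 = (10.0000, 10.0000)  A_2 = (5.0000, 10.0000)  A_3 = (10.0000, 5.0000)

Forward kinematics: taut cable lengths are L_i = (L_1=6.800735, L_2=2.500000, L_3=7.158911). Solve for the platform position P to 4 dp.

(3.5000, 8.0000)

expand ‖A_i−P‖²=L_i² and subtract eq 1 (k_i ≔ ‖A_i‖²−L_i²)
k_1 = 100.0000+100.0000−46.2500 = 153.7500
eq1−eq2 → [10.0000  0.0000]·P = 35.0000
eq1−eq3 → [0.0000  10.0000]·P = 80.0000
2×2 solve → P = (3.5000, 8.0000)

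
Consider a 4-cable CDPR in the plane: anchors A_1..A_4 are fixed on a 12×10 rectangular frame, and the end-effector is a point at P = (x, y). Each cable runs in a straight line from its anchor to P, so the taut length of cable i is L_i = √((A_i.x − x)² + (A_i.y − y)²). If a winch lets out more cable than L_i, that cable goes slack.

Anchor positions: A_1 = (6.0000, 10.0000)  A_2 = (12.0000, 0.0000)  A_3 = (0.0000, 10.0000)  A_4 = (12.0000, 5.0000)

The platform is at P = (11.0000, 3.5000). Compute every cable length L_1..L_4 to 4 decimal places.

L_1: Δ = A_1−P = (-5.0000, 6.5000) → ‖Δ‖ = √67.2500 = 8.2006
L_2: Δ = A_2−P = (1.0000, -3.5000) → ‖Δ‖ = √13.2500 = 3.6401
L_3: Δ = A_3−P = (-11.0000, 6.5000) → ‖Δ‖ = √163.2500 = 12.7769
L_4: Δ = A_4−P = (1.0000, 1.5000) → ‖Δ‖ = √3.2500 = 1.8028

(8.2006, 3.6401, 12.7769, 1.8028)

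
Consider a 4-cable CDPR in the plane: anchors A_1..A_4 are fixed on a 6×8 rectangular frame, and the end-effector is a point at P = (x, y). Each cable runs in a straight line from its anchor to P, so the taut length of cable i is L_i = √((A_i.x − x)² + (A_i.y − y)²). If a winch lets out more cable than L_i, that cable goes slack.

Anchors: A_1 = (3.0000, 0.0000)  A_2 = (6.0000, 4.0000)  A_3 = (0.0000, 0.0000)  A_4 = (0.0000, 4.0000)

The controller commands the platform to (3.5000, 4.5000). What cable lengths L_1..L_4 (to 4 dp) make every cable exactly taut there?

L_1: Δ = A_1−P = (-0.5000, -4.5000) → ‖Δ‖ = √20.5000 = 4.5277
L_2: Δ = A_2−P = (2.5000, -0.5000) → ‖Δ‖ = √6.5000 = 2.5495
L_3: Δ = A_3−P = (-3.5000, -4.5000) → ‖Δ‖ = √32.5000 = 5.7009
L_4: Δ = A_4−P = (-3.5000, -0.5000) → ‖Δ‖ = √12.5000 = 3.5355

(4.5277, 2.5495, 5.7009, 3.5355)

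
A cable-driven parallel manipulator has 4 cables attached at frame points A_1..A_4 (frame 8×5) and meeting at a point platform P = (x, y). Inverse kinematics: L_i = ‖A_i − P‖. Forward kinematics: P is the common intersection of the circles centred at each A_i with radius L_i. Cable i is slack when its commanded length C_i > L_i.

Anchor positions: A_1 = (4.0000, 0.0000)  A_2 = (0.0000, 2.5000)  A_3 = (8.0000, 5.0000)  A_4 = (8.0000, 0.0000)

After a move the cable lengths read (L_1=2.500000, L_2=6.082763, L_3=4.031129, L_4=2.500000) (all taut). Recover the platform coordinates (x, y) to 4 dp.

expand ‖A_i−P‖²=L_i² and subtract eq 1 (q_i ≔ ‖A_i‖²−L_i²)
q_1 = 16.0000+0.0000−6.2500 = 9.7500
eq1−eq2 → [8.0000  -5.0000]·P = 40.5000
eq1−eq3 → [-8.0000  -10.0000]·P = -63.0000
eq1−eq4 → [-8.0000  0.0000]·P = -48.0000
2×2 solve → P = (6.0000, 1.5000)
check cable 4: ‖A_4−P‖² = 6.2500 ≈ L_4² = 6.2500 ✓

(6.0000, 1.5000)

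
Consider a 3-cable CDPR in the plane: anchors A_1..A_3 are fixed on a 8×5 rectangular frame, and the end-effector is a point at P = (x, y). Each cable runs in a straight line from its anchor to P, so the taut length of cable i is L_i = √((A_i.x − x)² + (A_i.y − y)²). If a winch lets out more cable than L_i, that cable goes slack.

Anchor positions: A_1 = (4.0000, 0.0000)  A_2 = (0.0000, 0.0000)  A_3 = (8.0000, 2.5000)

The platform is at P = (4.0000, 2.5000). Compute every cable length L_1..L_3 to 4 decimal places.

L_1: Δ = A_1−P = (0.0000, -2.5000) → ‖Δ‖ = √6.2500 = 2.5000
L_2: Δ = A_2−P = (-4.0000, -2.5000) → ‖Δ‖ = √22.2500 = 4.7170
L_3: Δ = A_3−P = (4.0000, 0.0000) → ‖Δ‖ = √16.0000 = 4.0000

(2.5000, 4.7170, 4.0000)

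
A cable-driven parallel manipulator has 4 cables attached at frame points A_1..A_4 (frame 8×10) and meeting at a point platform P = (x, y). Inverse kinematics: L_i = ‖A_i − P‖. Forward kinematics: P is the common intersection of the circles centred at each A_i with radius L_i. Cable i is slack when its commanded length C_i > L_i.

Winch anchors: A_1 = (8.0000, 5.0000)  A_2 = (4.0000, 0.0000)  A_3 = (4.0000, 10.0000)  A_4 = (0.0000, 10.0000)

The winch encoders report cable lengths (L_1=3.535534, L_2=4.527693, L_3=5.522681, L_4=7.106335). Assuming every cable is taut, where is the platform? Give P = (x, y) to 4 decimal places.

(4.5000, 4.5000)

circle eqns → linear via eq_j − eq_1; set c_j = A_j·A_j − L_j²
c_1 = 64.0000+25.0000−12.5000 = 76.5000
8.0000·x + 10.0000·y = c_1−c_2 = 81.0000
8.0000·x − 10.0000·y = c_1−c_3 = -9.0000
16.0000·x − 10.0000·y = c_1−c_4 = 27.0000
solve first two rows → x=4.5000, y=4.5000
check cable 4: ‖A_4−P‖² = 50.5000 ≈ L_4² = 50.5000 ✓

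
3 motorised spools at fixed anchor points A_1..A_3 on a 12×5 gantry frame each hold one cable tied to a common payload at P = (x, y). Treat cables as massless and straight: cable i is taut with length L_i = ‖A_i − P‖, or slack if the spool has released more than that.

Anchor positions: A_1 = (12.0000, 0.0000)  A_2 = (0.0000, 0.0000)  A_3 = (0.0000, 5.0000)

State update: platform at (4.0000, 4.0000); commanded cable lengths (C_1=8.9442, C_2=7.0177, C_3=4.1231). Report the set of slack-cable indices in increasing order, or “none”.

i=1: geometric 8.9443 vs commanded 8.9442 ⇒ taut
i=2: geometric 5.6569 vs commanded 7.0177 ⇒ slack
i=3: geometric 4.1231 vs commanded 4.1231 ⇒ taut

2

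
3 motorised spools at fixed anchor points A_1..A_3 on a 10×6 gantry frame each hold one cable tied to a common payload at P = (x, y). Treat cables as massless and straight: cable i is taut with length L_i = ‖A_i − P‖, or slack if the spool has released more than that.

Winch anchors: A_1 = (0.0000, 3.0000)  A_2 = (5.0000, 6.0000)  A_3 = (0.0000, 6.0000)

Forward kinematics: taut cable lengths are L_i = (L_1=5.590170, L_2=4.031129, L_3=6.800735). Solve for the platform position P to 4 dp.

(5.5000, 2.0000)

circle eqns → linear via eq_j − eq_1; set k_j = A_j·A_j − L_j²
k_1 = 0.0000+9.0000−31.2500 = -22.2500
-10.0000·x − 6.0000·y = k_1−k_2 = -67.0000
0.0000·x − 6.0000·y = k_1−k_3 = -12.0000
solve first two rows → x=5.5000, y=2.0000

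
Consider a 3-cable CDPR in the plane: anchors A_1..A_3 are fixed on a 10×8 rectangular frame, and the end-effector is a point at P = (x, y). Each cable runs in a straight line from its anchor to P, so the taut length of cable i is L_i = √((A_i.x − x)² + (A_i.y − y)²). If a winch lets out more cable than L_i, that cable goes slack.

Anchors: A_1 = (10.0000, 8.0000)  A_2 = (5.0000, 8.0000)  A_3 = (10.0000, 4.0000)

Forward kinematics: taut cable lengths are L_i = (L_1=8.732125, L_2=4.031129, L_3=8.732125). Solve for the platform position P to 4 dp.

expand ‖A_i−P‖²=L_i² and subtract eq 1 (q_i ≔ ‖A_i‖²−L_i²)
q_1 = 100.0000+64.0000−76.2500 = 87.7500
eq1−eq2 → [10.0000  0.0000]·P = 15.0000
eq1−eq3 → [0.0000  8.0000]·P = 48.0000
2×2 solve → P = (1.5000, 6.0000)

(1.5000, 6.0000)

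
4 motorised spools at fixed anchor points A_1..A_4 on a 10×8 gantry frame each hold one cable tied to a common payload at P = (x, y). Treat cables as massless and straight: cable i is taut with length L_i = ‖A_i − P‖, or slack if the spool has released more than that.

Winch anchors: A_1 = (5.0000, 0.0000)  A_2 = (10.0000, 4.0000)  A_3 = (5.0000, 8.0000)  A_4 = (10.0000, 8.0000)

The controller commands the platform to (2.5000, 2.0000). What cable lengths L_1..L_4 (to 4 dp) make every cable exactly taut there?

(3.2016, 7.7621, 6.5000, 9.6047)

L_1: Δ = A_1−P = (2.5000, -2.0000) → ‖Δ‖ = √10.2500 = 3.2016
L_2: Δ = A_2−P = (7.5000, 2.0000) → ‖Δ‖ = √60.2500 = 7.7621
L_3: Δ = A_3−P = (2.5000, 6.0000) → ‖Δ‖ = √42.2500 = 6.5000
L_4: Δ = A_4−P = (7.5000, 6.0000) → ‖Δ‖ = √92.2500 = 9.6047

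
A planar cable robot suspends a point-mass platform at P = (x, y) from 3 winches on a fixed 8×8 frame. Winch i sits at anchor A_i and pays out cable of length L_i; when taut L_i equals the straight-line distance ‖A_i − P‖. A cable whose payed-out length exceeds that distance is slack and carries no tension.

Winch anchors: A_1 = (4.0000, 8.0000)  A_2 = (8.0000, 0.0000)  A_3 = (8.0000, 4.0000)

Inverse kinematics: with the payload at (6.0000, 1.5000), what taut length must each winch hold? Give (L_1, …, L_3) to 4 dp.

(6.8007, 2.5000, 3.2016)

cable 1: Δx=-2.0000, Δy=6.5000; L_1 = √(Δx²+Δy²) = 6.8007
cable 2: Δx=2.0000, Δy=-1.5000; L_2 = √(Δx²+Δy²) = 2.5000
cable 3: Δx=2.0000, Δy=2.5000; L_3 = √(Δx²+Δy²) = 3.2016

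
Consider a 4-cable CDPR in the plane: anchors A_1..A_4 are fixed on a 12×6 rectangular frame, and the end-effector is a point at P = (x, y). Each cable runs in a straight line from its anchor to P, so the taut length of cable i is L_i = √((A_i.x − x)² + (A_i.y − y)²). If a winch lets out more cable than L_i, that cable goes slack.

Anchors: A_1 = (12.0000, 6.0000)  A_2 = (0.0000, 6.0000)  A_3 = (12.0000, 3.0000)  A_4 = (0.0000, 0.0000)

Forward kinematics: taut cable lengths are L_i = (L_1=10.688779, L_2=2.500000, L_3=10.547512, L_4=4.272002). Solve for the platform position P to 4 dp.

circle eqns → linear via eq_j − eq_1; set k_j = A_j·A_j − L_j²
k_1 = 144.0000+36.0000−114.2500 = 65.7500
24.0000·x + 0.0000·y = k_1−k_2 = 36.0000
0.0000·x + 6.0000·y = k_1−k_3 = 24.0000
24.0000·x + 12.0000·y = k_1−k_4 = 84.0000
solve first two rows → x=1.5000, y=4.0000
check cable 4: ‖A_4−P‖² = 18.2500 ≈ L_4² = 18.2500 ✓

(1.5000, 4.0000)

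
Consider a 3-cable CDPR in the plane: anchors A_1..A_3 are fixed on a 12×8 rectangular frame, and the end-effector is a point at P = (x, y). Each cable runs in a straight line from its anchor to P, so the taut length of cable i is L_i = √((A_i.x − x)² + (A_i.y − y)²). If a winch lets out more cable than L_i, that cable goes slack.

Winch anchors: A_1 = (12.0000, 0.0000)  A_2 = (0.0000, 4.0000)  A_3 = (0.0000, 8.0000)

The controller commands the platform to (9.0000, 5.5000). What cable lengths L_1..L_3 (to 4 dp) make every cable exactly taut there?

cable 1: Δx=3.0000, Δy=-5.5000; L_1 = √(Δx²+Δy²) = 6.2650
cable 2: Δx=-9.0000, Δy=-1.5000; L_2 = √(Δx²+Δy²) = 9.1241
cable 3: Δx=-9.0000, Δy=2.5000; L_3 = √(Δx²+Δy²) = 9.3408

(6.2650, 9.1241, 9.3408)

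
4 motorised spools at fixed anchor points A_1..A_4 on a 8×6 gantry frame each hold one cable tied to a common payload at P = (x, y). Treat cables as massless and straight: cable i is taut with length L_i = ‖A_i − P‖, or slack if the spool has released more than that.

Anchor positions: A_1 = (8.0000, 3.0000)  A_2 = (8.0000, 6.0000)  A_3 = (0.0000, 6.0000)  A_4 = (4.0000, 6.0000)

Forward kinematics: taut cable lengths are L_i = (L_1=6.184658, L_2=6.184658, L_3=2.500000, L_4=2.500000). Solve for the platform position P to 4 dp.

circle eqns → linear via eq_j − eq_1; set c_j = A_j·A_j − L_j²
c_1 = 64.0000+9.0000−38.2500 = 34.7500
0.0000·x − 6.0000·y = c_1−c_2 = -27.0000
16.0000·x − 6.0000·y = c_1−c_3 = 5.0000
8.0000·x − 6.0000·y = c_1−c_4 = -11.0000
solve first two rows → x=2.0000, y=4.5000
check cable 4: ‖A_4−P‖² = 6.2500 ≈ L_4² = 6.2500 ✓

(2.0000, 4.5000)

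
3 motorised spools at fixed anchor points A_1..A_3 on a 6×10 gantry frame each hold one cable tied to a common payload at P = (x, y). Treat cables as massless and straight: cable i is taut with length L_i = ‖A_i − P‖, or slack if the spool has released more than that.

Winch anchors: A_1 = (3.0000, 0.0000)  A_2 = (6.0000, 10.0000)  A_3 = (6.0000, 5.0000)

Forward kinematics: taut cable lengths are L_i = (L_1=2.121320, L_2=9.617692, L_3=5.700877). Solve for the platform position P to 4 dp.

(1.5000, 1.5000)

circle eqns → linear via eq_j − eq_1; set q_j = A_j·A_j − L_j²
q_1 = 9.0000+0.0000−4.5000 = 4.5000
-6.0000·x − 20.0000·y = q_1−q_2 = -39.0000
-6.0000·x − 10.0000·y = q_1−q_3 = -24.0000
solve first two rows → x=1.5000, y=1.5000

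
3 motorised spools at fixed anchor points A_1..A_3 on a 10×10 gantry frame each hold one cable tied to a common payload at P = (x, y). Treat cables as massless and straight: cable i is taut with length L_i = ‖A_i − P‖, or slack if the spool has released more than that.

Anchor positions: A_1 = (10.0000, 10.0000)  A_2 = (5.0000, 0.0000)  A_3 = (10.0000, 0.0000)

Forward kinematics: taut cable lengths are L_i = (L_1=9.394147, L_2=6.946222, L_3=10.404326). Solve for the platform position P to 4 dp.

(1.5000, 6.0000)

each cable: (A_i−P)·(A_i−P) = L_i²; let q_i = ‖A_i‖²−L_i²
q_1 = 100.0000+100.0000−88.2500 = 111.7500
row 1: 10.0000x + 20.0000y = 135.0000  (q_2=-23.2500)
row 2: 0.0000x + 20.0000y = 120.0000  (q_3=-8.2500)
Cramer on rows 1–2 → x = 1.5000, y = 6.0000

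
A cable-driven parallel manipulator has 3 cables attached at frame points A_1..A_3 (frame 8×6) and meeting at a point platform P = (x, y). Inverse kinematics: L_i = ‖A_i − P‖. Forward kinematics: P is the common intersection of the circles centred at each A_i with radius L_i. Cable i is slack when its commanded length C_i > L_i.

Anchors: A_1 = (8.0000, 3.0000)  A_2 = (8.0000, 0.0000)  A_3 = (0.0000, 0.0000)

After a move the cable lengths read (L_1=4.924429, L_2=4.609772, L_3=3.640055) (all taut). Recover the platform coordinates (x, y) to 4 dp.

(3.5000, 1.0000)

expand ‖A_i−P‖²=L_i² and subtract eq 1 (q_i ≔ ‖A_i‖²−L_i²)
q_1 = 64.0000+9.0000−24.2500 = 48.7500
eq1−eq2 → [0.0000  6.0000]·P = 6.0000
eq1−eq3 → [16.0000  6.0000]·P = 62.0000
2×2 solve → P = (3.5000, 1.0000)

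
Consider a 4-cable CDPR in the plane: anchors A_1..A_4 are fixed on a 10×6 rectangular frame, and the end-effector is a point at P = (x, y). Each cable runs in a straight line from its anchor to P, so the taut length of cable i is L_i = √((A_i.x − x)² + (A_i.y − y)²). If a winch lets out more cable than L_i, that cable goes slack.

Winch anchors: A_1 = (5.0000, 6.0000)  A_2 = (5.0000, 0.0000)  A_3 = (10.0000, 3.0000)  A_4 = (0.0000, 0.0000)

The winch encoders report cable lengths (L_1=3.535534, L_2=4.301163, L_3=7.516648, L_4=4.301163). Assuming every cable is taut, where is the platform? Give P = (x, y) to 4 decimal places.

(2.5000, 3.5000)

each cable: (A_i−P)·(A_i−P) = L_i²; let c_i = ‖A_i‖²−L_i²
c_1 = 25.0000+36.0000−12.5000 = 48.5000
row 1: 0.0000x + 12.0000y = 42.0000  (c_2=6.5000)
row 2: -10.0000x + 6.0000y = -4.0000  (c_3=52.5000)
row 3: 10.0000x + 12.0000y = 67.0000  (c_4=-18.5000)
Cramer on rows 1–2 → x = 2.5000, y = 3.5000
check cable 4: ‖A_4−P‖² = 18.5000 ≈ L_4² = 18.5000 ✓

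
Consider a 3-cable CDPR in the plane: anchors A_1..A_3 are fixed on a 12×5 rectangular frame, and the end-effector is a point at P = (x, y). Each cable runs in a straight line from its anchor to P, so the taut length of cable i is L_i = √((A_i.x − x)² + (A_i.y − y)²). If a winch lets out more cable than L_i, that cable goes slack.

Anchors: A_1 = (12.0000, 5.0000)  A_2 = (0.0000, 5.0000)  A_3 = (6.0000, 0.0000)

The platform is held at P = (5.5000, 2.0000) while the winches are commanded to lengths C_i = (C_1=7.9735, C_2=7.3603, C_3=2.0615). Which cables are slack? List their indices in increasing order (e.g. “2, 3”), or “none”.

cable 1: L_1 = ‖A_1−P‖ = 7.1589;  C_1 = 7.9735 → slack
cable 2: L_2 = ‖A_2−P‖ = 6.2650;  C_2 = 7.3603 → slack
cable 3: L_3 = ‖A_3−P‖ = 2.0616;  C_3 = 2.0615 → taut

1, 2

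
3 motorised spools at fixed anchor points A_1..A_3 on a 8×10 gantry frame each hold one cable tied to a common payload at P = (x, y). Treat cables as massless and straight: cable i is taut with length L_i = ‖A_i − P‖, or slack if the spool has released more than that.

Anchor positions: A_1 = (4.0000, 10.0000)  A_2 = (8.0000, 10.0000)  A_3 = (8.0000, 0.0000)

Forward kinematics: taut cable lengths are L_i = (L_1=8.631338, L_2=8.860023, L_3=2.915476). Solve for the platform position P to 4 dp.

expand ‖A_i−P‖²=L_i² and subtract eq 1 (k_i ≔ ‖A_i‖²−L_i²)
k_1 = 16.0000+100.0000−74.5000 = 41.5000
eq1−eq2 → [-8.0000  0.0000]·P = -44.0000
eq1−eq3 → [-8.0000  20.0000]·P = -14.0000
2×2 solve → P = (5.5000, 1.5000)

(5.5000, 1.5000)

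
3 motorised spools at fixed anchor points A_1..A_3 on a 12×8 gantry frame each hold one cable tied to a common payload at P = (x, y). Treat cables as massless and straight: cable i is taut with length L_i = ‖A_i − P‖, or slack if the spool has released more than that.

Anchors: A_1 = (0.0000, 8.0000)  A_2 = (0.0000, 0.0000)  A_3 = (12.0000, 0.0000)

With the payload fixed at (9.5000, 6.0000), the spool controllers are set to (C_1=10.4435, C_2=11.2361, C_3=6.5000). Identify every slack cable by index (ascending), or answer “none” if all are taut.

cable 1: √((-9.5000)²+(2.0000)²)=9.7082, C_1=10.4435: slack
cable 2: √((-9.5000)²+(-6.0000)²)=11.2361, C_2=11.2361: taut
cable 3: √((2.5000)²+(-6.0000)²)=6.5000, C_3=6.5000: taut

1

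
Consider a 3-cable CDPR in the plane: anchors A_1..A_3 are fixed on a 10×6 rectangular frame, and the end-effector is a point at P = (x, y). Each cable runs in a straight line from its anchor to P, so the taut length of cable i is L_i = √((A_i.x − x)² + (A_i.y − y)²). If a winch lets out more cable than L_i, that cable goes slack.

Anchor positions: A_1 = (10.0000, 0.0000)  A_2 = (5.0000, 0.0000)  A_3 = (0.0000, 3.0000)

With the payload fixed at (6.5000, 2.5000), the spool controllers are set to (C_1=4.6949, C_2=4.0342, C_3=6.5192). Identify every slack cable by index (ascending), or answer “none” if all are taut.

cable 1: √((3.5000)²+(-2.5000)²)=4.3012, C_1=4.6949: slack
cable 2: √((-1.5000)²+(-2.5000)²)=2.9155, C_2=4.0342: slack
cable 3: √((-6.5000)²+(0.5000)²)=6.5192, C_3=6.5192: taut

1, 2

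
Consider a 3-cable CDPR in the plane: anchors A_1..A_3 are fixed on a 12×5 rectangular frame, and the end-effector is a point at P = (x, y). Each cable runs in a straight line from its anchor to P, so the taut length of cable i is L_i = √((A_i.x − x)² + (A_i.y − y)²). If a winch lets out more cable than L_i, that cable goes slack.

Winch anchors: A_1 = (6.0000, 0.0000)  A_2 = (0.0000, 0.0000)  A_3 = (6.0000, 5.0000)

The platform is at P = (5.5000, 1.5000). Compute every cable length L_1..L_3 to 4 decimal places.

L_1: Δ = A_1−P = (0.5000, -1.5000) → ‖Δ‖ = √2.5000 = 1.5811
L_2: Δ = A_2−P = (-5.5000, -1.5000) → ‖Δ‖ = √32.5000 = 5.7009
L_3: Δ = A_3−P = (0.5000, 3.5000) → ‖Δ‖ = √12.5000 = 3.5355

(1.5811, 5.7009, 3.5355)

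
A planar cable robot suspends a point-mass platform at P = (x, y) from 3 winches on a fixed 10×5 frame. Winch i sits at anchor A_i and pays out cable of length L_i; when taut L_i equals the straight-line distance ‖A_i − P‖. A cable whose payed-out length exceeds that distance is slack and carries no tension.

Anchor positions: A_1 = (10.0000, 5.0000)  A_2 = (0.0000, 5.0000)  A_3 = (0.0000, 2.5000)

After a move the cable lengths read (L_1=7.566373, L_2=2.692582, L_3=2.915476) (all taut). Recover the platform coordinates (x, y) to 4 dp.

(2.5000, 4.0000)

expand ‖A_i−P‖²=L_i² and subtract eq 1 (q_i ≔ ‖A_i‖²−L_i²)
q_1 = 100.0000+25.0000−57.2500 = 67.7500
eq1−eq2 → [20.0000  0.0000]·P = 50.0000
eq1−eq3 → [20.0000  5.0000]·P = 70.0000
2×2 solve → P = (2.5000, 4.0000)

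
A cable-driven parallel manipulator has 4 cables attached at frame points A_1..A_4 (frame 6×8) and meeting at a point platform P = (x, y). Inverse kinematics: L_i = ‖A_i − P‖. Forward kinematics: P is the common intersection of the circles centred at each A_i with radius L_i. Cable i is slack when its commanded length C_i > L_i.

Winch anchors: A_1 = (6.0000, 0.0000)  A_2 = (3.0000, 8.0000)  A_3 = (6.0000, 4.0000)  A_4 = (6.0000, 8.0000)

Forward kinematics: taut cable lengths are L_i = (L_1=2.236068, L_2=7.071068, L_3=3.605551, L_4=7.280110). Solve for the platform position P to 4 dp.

circle eqns → linear via eq_j − eq_1; set k_j = A_j·A_j − L_j²
k_1 = 36.0000+0.0000−5.0000 = 31.0000
6.0000·x − 16.0000·y = k_1−k_2 = 8.0000
0.0000·x − 8.0000·y = k_1−k_3 = -8.0000
0.0000·x − 16.0000·y = k_1−k_4 = -16.0000
solve first two rows → x=4.0000, y=1.0000
check cable 4: ‖A_4−P‖² = 53.0000 ≈ L_4² = 53.0000 ✓

(4.0000, 1.0000)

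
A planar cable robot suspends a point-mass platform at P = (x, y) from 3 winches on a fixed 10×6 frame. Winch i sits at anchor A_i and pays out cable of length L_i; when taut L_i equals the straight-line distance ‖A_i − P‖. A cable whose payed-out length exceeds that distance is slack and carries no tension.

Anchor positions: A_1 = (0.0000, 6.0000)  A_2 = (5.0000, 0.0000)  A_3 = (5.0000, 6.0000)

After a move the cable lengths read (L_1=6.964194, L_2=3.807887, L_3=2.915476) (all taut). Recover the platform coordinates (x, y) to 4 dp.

circle eqns → linear via eq_j − eq_1; set c_j = A_j·A_j − L_j²
c_1 = 0.0000+36.0000−48.5000 = -12.5000
-10.0000·x + 12.0000·y = c_1−c_2 = -23.0000
-10.0000·x + 0.0000·y = c_1−c_3 = -65.0000
solve first two rows → x=6.5000, y=3.5000

(6.5000, 3.5000)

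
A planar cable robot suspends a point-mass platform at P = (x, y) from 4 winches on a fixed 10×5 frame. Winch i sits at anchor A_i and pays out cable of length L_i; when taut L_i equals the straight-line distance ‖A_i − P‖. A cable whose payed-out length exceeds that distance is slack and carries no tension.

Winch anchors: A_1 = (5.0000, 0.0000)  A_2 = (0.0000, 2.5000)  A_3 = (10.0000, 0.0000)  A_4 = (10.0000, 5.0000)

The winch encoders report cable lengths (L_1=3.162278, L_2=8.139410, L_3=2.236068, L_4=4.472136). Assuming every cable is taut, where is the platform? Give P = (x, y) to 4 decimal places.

expand ‖A_i−P‖²=L_i² and subtract eq 1 (q_i ≔ ‖A_i‖²−L_i²)
q_1 = 25.0000+0.0000−10.0000 = 15.0000
eq1−eq2 → [10.0000  -5.0000]·P = 75.0000
eq1−eq3 → [-10.0000  0.0000]·P = -80.0000
eq1−eq4 → [-10.0000  -10.0000]·P = -90.0000
2×2 solve → P = (8.0000, 1.0000)
check cable 4: ‖A_4−P‖² = 20.0000 ≈ L_4² = 20.0000 ✓

(8.0000, 1.0000)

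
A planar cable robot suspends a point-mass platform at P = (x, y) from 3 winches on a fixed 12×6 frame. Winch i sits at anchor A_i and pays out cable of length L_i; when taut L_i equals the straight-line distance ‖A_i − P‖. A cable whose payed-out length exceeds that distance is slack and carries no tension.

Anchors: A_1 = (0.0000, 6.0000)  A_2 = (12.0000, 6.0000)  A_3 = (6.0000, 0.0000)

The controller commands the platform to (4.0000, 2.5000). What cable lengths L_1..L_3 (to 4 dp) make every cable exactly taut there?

(5.3151, 8.7321, 3.2016)

L_1: Δ = A_1−P = (-4.0000, 3.5000) → ‖Δ‖ = √28.2500 = 5.3151
L_2: Δ = A_2−P = (8.0000, 3.5000) → ‖Δ‖ = √76.2500 = 8.7321
L_3: Δ = A_3−P = (2.0000, -2.5000) → ‖Δ‖ = √10.2500 = 3.2016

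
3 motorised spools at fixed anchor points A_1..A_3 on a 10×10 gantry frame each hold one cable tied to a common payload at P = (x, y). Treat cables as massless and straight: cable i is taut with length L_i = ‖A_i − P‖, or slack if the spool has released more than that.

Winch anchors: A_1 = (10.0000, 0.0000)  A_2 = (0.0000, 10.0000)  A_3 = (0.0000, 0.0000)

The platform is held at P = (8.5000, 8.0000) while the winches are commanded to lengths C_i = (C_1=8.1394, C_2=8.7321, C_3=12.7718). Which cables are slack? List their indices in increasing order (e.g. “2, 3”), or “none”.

3

cable 1: √((1.5000)²+(-8.0000)²)=8.1394, C_1=8.1394: taut
cable 2: √((-8.5000)²+(2.0000)²)=8.7321, C_2=8.7321: taut
cable 3: √((-8.5000)²+(-8.0000)²)=11.6726, C_3=12.7718: slack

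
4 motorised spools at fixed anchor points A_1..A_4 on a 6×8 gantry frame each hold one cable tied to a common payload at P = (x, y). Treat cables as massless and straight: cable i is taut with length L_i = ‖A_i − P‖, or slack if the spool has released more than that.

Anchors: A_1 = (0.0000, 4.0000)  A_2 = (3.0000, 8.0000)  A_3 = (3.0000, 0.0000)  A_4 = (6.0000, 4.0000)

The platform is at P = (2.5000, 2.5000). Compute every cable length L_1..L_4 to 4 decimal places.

(2.9155, 5.5227, 2.5495, 3.8079)

L_1: Δ = A_1−P = (-2.5000, 1.5000) → ‖Δ‖ = √8.5000 = 2.9155
L_2: Δ = A_2−P = (0.5000, 5.5000) → ‖Δ‖ = √30.5000 = 5.5227
L_3: Δ = A_3−P = (0.5000, -2.5000) → ‖Δ‖ = √6.5000 = 2.5495
L_4: Δ = A_4−P = (3.5000, 1.5000) → ‖Δ‖ = √14.5000 = 3.8079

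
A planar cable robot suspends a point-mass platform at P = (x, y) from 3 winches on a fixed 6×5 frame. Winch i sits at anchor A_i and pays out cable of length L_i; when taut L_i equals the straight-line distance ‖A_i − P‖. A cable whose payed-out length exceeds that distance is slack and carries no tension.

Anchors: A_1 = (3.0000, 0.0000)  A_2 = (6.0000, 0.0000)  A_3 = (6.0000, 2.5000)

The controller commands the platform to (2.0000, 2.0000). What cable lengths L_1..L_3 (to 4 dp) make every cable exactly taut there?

(2.2361, 4.4721, 4.0311)

L_1 = √((3.0000−2.0000)² + (0.0000−2.0000)²) = 2.2361
L_2 = √((6.0000−2.0000)² + (0.0000−2.0000)²) = 4.4721
L_3 = √((6.0000−2.0000)² + (2.5000−2.0000)²) = 4.0311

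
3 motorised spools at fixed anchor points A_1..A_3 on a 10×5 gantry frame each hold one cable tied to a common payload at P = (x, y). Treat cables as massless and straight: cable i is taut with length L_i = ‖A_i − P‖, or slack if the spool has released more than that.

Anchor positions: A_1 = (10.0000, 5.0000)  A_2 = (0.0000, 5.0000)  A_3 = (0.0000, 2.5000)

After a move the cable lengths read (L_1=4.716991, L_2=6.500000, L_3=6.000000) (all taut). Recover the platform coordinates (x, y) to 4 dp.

(6.0000, 2.5000)

circle eqns → linear via eq_j − eq_1; set k_j = A_j·A_j − L_j²
k_1 = 100.0000+25.0000−22.2500 = 102.7500
20.0000·x + 0.0000·y = k_1−k_2 = 120.0000
20.0000·x + 5.0000·y = k_1−k_3 = 132.5000
solve first two rows → x=6.0000, y=2.5000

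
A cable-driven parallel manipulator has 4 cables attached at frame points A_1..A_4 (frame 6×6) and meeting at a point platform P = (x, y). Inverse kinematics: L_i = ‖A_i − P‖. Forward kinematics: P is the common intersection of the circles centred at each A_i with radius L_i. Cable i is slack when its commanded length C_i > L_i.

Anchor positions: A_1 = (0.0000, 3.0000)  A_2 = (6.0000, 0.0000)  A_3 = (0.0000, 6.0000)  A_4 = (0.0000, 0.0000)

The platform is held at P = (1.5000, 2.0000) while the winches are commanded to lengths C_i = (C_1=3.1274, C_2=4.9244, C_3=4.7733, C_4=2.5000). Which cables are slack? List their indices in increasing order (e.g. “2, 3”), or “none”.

cable 1: L_1 = ‖A_1−P‖ = 1.8028;  C_1 = 3.1274 → slack
cable 2: L_2 = ‖A_2−P‖ = 4.9244;  C_2 = 4.9244 → taut
cable 3: L_3 = ‖A_3−P‖ = 4.2720;  C_3 = 4.7733 → slack
cable 4: L_4 = ‖A_4−P‖ = 2.5000;  C_4 = 2.5000 → taut

1, 3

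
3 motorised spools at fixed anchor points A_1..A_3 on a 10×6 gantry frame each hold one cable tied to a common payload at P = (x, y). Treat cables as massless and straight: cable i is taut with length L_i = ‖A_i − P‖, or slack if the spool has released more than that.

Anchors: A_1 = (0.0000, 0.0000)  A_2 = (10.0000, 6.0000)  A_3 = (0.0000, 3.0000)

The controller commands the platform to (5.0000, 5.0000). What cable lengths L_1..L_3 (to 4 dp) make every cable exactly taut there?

(7.0711, 5.0990, 5.3852)

cable 1: Δx=-5.0000, Δy=-5.0000; L_1 = √(Δx²+Δy²) = 7.0711
cable 2: Δx=5.0000, Δy=1.0000; L_2 = √(Δx²+Δy²) = 5.0990
cable 3: Δx=-5.0000, Δy=-2.0000; L_3 = √(Δx²+Δy²) = 5.3852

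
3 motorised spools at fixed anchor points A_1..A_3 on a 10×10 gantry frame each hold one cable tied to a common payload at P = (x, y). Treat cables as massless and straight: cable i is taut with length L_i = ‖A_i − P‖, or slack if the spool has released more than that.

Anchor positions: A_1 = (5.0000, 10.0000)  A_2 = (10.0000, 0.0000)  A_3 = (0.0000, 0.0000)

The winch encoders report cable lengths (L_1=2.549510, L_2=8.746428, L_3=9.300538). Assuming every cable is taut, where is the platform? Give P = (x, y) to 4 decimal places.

circle eqns → linear via eq_j − eq_1; set c_j = A_j·A_j − L_j²
c_1 = 25.0000+100.0000−6.5000 = 118.5000
-10.0000·x + 20.0000·y = c_1−c_2 = 95.0000
10.0000·x + 20.0000·y = c_1−c_3 = 205.0000
solve first two rows → x=5.5000, y=7.5000

(5.5000, 7.5000)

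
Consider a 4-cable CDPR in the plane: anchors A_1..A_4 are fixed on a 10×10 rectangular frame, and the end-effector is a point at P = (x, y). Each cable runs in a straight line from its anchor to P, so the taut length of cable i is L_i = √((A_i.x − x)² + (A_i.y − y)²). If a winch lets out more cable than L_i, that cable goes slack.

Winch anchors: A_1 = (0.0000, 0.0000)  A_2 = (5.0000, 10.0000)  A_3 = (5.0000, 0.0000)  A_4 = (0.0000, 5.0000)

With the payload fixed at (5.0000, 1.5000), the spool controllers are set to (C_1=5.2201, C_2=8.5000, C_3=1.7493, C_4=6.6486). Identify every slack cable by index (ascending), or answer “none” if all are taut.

cable 1: √((-5.0000)²+(-1.5000)²)=5.2202, C_1=5.2201: taut
cable 2: √((0.0000)²+(8.5000)²)=8.5000, C_2=8.5000: taut
cable 3: √((0.0000)²+(-1.5000)²)=1.5000, C_3=1.7493: slack
cable 4: √((-5.0000)²+(3.5000)²)=6.1033, C_4=6.6486: slack

3, 4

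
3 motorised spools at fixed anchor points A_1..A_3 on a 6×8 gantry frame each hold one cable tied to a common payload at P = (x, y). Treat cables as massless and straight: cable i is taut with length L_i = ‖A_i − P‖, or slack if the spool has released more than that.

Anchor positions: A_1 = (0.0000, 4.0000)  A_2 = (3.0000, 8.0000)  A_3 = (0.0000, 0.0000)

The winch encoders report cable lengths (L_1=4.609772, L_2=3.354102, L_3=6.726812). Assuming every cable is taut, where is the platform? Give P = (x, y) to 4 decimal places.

(4.5000, 5.0000)

expand ‖A_i−P‖²=L_i² and subtract eq 1 (k_i ≔ ‖A_i‖²−L_i²)
k_1 = 0.0000+16.0000−21.2500 = -5.2500
eq1−eq2 → [-6.0000  -8.0000]·P = -67.0000
eq1−eq3 → [0.0000  8.0000]·P = 40.0000
2×2 solve → P = (4.5000, 5.0000)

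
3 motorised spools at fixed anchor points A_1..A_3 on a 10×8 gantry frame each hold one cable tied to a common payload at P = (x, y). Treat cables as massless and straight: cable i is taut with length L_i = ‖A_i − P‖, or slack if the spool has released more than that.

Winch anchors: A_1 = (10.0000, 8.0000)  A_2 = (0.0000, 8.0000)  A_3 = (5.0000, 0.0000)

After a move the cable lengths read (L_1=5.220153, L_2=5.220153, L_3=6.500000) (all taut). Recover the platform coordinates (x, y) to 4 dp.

(5.0000, 6.5000)

expand ‖A_i−P‖²=L_i² and subtract eq 1 (q_i ≔ ‖A_i‖²−L_i²)
q_1 = 100.0000+64.0000−27.2500 = 136.7500
eq1−eq2 → [20.0000  0.0000]·P = 100.0000
eq1−eq3 → [10.0000  16.0000]·P = 154.0000
2×2 solve → P = (5.0000, 6.5000)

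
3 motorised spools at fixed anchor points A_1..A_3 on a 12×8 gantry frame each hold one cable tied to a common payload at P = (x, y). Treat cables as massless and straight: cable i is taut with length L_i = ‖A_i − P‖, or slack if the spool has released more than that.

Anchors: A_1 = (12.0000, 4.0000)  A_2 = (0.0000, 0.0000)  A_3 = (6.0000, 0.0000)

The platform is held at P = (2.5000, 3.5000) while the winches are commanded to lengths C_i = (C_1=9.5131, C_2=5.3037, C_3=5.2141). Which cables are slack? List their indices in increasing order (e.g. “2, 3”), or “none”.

cable 1: L_1 = ‖A_1−P‖ = 9.5131;  C_1 = 9.5131 → taut
cable 2: L_2 = ‖A_2−P‖ = 4.3012;  C_2 = 5.3037 → slack
cable 3: L_3 = ‖A_3−P‖ = 4.9497;  C_3 = 5.2141 → slack

2, 3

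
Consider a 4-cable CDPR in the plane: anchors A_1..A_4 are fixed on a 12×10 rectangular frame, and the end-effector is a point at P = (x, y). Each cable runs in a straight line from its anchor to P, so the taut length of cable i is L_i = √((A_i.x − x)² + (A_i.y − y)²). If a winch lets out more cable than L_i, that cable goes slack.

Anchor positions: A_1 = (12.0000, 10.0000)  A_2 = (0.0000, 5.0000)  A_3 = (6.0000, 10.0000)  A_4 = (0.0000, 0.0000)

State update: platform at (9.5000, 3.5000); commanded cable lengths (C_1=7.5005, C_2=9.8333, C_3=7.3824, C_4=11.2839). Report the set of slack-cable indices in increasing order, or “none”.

1, 2, 4

i=1: geometric 6.9642 vs commanded 7.5005 ⇒ slack
i=2: geometric 9.6177 vs commanded 9.8333 ⇒ slack
i=3: geometric 7.3824 vs commanded 7.3824 ⇒ taut
i=4: geometric 10.1242 vs commanded 11.2839 ⇒ slack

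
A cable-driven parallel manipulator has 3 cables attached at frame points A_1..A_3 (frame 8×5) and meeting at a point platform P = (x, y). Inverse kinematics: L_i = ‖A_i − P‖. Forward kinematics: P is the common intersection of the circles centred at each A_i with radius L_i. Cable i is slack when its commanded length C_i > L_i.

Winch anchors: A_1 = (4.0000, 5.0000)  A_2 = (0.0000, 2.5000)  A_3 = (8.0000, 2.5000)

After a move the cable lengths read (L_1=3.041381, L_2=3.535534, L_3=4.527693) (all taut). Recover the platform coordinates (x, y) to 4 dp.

(3.5000, 2.0000)

each cable: (A_i−P)·(A_i−P) = L_i²; let c_i = ‖A_i‖²−L_i²
c_1 = 16.0000+25.0000−9.2500 = 31.7500
row 1: 8.0000x + 5.0000y = 38.0000  (c_2=-6.2500)
row 2: -8.0000x + 5.0000y = -18.0000  (c_3=49.7500)
Cramer on rows 1–2 → x = 3.5000, y = 2.0000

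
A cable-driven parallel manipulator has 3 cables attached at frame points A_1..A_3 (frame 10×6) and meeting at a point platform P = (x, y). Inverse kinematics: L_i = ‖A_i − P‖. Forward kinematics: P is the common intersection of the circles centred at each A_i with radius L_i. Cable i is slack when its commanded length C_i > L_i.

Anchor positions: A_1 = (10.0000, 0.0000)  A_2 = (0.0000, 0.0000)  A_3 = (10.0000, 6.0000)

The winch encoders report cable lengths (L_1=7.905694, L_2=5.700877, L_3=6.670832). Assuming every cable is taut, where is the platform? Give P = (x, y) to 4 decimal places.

each cable: (A_i−P)·(A_i−P) = L_i²; let q_i = ‖A_i‖²−L_i²
q_1 = 100.0000+0.0000−62.5000 = 37.5000
row 1: 20.0000x + 0.0000y = 70.0000  (q_2=-32.5000)
row 2: 0.0000x − 12.0000y = -54.0000  (q_3=91.5000)
Cramer on rows 1–2 → x = 3.5000, y = 4.5000

(3.5000, 4.5000)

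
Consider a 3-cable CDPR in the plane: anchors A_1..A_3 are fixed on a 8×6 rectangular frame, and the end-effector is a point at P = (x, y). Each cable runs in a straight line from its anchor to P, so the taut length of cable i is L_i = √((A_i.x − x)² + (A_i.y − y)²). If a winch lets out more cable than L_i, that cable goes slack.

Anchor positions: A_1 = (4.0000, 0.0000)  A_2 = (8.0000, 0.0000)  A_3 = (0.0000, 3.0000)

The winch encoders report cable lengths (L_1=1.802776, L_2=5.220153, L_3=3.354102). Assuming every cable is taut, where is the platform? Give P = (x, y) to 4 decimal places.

expand ‖A_i−P‖²=L_i² and subtract eq 1 (k_i ≔ ‖A_i‖²−L_i²)
k_1 = 16.0000+0.0000−3.2500 = 12.7500
eq1−eq2 → [-8.0000  0.0000]·P = -24.0000
eq1−eq3 → [8.0000  -6.0000]·P = 15.0000
2×2 solve → P = (3.0000, 1.5000)

(3.0000, 1.5000)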